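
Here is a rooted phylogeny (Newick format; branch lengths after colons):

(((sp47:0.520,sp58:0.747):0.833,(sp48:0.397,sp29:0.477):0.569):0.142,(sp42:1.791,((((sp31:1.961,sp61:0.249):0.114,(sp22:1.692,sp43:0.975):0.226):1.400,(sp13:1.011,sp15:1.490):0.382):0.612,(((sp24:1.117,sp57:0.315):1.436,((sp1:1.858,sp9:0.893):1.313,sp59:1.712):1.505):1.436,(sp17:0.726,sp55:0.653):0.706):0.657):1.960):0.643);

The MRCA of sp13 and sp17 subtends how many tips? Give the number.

13

The MRCA of sp13 and sp17 is the node subtending ((((sp31,sp61),(sp22,sp43)),(sp13,sp15)),(((sp24,sp57),((sp1,sp9),sp59)),(sp17,sp55))).
That clade contains 13 terminal taxa: sp1, sp13, sp15, sp17, sp22, sp24, sp31, sp43, sp55, sp57, sp59, sp61, sp9.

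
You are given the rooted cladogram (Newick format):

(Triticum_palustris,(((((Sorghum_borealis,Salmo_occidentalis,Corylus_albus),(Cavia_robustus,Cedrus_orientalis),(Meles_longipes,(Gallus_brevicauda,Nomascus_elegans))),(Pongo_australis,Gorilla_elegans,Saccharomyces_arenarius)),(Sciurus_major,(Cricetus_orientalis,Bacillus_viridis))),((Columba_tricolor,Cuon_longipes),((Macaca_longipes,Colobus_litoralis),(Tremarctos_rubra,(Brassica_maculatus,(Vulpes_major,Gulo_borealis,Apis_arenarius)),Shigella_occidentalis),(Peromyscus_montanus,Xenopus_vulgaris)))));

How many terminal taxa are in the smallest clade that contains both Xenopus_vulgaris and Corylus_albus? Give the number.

The MRCA of Xenopus_vulgaris and Corylus_albus is the node subtending (((((Sorghum_borealis,Salmo_occidentalis,Corylus_albus),(Cavia_robustus,Cedrus_orientalis),(Meles_longipes,(Gallus_brevicauda,Nomascus_elegans))),(Pongo_australis,Gorilla_elegans,Saccharomyces_arenarius)),(Sciurus_major,(Cricetus_orientalis,Bacillus_viridis))),((Columba_tricolor,Cuon_longipes),((Macaca_longipes,Colobus_litoralis),(Tremarctos_rubra,(Brassica_maculatus,(Vulpes_major,Gulo_borealis,Apis_arenarius)),Shigella_occidentalis),(Peromyscus_montanus,Xenopus_vulgaris)))).
That clade contains 26 terminal taxa: Apis_arenarius, Bacillus_viridis, Brassica_maculatus, Cavia_robustus, Cedrus_orientalis, Colobus_litoralis, Columba_tricolor, Corylus_albus, Cricetus_orientalis, Cuon_longipes, Gallus_brevicauda, Gorilla_elegans, Gulo_borealis, Macaca_longipes, Meles_longipes, Nomascus_elegans, Peromyscus_montanus, Pongo_australis, Saccharomyces_arenarius, Salmo_occidentalis, Sciurus_major, Shigella_occidentalis, Sorghum_borealis, Tremarctos_rubra, Vulpes_major, Xenopus_vulgaris.

26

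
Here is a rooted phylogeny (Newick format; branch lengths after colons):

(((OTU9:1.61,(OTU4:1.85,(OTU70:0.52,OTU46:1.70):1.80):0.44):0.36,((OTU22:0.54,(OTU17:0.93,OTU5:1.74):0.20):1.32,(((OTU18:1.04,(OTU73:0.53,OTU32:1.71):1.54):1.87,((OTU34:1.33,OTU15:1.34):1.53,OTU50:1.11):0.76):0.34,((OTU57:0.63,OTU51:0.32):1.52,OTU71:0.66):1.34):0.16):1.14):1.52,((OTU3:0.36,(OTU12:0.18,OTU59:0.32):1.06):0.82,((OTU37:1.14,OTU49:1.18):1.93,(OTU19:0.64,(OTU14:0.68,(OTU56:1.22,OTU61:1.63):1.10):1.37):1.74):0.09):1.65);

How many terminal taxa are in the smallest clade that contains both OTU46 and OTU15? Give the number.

16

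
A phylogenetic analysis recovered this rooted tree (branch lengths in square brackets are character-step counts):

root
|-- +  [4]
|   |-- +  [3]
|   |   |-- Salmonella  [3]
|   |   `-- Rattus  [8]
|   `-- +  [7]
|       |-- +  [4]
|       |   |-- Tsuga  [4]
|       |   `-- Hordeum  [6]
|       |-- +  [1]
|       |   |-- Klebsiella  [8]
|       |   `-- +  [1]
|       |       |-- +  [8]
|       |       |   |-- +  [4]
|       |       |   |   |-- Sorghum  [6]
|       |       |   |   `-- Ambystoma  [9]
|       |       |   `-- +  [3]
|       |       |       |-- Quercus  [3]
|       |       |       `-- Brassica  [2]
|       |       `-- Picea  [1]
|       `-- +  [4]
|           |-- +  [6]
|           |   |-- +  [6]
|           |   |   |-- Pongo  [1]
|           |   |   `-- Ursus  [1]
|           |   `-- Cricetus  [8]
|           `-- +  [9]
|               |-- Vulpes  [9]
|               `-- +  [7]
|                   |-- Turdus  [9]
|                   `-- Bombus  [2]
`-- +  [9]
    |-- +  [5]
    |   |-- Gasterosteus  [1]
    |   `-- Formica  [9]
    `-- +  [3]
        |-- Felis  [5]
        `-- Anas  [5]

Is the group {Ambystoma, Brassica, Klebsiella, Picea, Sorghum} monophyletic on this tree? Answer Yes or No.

The MRCA of the listed taxa subtends (Klebsiella,(((Sorghum,Ambystoma),(Quercus,Brassica)),Picea)).
That clade also contains Quercus, which is not in the proposed group, so the group is not monophyletic.

No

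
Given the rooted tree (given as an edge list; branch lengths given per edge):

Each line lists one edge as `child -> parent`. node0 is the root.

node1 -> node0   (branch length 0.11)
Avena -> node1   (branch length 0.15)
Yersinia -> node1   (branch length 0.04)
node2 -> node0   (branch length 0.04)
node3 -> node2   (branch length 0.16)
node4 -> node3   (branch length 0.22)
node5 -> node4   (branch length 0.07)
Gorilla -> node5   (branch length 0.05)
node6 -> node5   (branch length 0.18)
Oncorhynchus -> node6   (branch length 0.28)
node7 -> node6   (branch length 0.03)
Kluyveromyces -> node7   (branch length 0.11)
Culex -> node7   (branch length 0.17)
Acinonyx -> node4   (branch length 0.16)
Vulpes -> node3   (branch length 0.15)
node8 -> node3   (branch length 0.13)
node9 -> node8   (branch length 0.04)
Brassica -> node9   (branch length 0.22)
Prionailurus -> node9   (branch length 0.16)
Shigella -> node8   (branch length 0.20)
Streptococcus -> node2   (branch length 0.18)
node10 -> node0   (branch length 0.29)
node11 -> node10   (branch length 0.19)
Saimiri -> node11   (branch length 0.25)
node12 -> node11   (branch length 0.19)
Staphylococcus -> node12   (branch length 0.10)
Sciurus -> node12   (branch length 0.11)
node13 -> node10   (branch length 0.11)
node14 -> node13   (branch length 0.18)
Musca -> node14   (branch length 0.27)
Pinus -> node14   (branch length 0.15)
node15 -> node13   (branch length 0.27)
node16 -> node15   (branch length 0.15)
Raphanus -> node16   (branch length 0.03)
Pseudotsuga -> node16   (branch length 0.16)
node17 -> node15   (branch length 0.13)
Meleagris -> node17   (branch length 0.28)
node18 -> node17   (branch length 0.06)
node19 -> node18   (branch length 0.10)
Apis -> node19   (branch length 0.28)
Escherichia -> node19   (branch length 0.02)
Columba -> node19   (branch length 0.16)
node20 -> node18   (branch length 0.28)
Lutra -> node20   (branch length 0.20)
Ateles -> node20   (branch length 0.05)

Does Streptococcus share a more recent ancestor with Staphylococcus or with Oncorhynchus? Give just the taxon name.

The MRCA of Streptococcus and Oncorhynchus subtends ((((Gorilla,(Oncorhynchus,(Kluyveromyces,Culex))),Acinonyx),Vulpes,((Brassica,Prionailurus),Shigella)),Streptococcus) (10 taxa).
The MRCA of Streptococcus and Staphylococcus is the root, subtending the entire tree (25 taxa).
The first is nested inside the second, so Streptococcus shares a more recent common ancestor with Oncorhynchus.

Oncorhynchus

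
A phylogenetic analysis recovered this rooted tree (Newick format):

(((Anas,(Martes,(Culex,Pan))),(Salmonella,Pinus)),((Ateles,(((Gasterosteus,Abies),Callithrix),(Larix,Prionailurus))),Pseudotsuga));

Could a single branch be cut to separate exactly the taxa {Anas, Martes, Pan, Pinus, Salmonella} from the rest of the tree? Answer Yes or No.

No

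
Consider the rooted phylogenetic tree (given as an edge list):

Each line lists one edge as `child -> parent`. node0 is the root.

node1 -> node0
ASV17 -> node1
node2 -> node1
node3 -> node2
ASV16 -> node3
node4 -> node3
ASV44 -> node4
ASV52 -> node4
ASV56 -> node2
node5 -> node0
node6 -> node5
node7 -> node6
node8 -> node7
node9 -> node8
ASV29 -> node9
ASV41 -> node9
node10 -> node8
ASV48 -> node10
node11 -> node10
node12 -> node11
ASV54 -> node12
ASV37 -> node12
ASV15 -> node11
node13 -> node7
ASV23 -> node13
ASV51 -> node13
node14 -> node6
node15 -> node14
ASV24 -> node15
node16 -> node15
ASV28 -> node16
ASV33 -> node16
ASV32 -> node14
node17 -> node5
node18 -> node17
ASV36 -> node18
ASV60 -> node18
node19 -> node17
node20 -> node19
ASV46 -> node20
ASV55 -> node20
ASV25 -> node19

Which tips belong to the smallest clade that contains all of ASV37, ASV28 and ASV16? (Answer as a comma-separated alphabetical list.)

Tracing ASV37: it sits inside (ASV54,ASV37).
Tracing ASV28: it sits inside (ASV28,ASV33).
Tracing ASV16: it sits inside (ASV16,(ASV44,ASV52)).
The smallest clade enclosing all 3 is the whole tree (their MRCA is the root), so the answer is all 22 tips in alphabetical order.

ASV15, ASV16, ASV17, ASV23, ASV24, ASV25, ASV28, ASV29, ASV32, ASV33, ASV36, ASV37, ASV41, ASV44, ASV46, ASV48, ASV51, ASV52, ASV54, ASV55, ASV56, ASV60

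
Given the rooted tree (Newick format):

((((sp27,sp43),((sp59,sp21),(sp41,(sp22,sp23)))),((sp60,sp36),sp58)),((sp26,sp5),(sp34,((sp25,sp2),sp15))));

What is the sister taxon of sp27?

sp43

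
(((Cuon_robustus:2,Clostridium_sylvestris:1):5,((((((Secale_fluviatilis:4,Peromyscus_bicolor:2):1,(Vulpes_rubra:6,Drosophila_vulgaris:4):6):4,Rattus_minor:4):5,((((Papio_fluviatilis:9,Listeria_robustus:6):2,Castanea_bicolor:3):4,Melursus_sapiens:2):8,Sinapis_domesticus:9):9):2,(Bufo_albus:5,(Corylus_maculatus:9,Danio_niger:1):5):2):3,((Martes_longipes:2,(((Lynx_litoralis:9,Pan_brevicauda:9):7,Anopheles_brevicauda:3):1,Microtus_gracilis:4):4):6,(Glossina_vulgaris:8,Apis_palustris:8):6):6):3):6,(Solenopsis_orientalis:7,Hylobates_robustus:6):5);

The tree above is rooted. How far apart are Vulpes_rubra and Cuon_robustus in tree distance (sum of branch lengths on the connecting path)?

The path runs Vulpes_rubra → … → MRCA → … → Cuon_robustus; the MRCA is the node subtending ((Cuon_robustus,Clostridium_sylvestris),((((((Secale_fluviatilis,Peromyscus_bicolor),(Vulpes_rubra,Drosophila_vulgaris)),Rattus_minor),((((Papio_fluviatilis,Listeria_robustus),Castanea_bicolor),Melursus_sapiens),Sinapis_domesticus)),(Bufo_albus,(Corylus_maculatus,Danio_niger))),((Martes_longipes,(((Lynx_litoralis,Pan_brevicauda),Anopheles_brevicauda),Microtus_gracilis)),(Glossina_vulgaris,Apis_palustris)))).
Branch lengths along that path: 6 + 6 + 4 + 5 + 2 + 3 + 3 + 5 + 2 = 36.

36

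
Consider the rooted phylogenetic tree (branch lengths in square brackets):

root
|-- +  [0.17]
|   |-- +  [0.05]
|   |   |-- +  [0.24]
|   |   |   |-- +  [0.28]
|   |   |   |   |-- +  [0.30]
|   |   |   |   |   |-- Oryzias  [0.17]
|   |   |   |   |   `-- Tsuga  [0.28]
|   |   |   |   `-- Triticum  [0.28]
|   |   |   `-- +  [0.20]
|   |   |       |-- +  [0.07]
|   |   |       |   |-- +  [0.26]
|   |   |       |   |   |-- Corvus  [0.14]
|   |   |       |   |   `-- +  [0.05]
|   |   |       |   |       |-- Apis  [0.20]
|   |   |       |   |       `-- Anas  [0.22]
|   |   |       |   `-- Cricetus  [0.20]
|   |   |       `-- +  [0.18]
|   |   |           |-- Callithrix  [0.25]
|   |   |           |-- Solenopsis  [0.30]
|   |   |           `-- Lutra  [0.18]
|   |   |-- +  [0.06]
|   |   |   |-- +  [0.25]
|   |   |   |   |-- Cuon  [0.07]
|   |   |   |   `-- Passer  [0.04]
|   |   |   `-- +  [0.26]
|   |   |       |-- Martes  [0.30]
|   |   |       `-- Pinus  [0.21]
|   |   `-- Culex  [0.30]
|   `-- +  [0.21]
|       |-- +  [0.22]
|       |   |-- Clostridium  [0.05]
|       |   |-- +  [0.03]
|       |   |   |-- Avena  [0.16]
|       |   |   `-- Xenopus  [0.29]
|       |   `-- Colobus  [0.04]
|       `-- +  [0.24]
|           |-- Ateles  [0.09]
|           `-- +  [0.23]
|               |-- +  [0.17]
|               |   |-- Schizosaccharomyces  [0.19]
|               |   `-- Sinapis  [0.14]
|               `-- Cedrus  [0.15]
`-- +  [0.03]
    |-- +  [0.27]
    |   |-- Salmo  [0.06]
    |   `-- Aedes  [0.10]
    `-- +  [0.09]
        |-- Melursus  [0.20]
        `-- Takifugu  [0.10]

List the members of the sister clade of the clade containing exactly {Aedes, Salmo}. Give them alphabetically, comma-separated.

Melursus, Takifugu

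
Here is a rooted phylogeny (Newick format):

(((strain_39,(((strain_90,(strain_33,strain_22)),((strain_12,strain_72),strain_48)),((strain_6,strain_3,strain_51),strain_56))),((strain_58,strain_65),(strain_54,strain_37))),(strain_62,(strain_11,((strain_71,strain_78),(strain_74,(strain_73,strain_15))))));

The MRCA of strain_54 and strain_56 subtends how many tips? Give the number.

15

The MRCA of strain_54 and strain_56 is the node subtending ((strain_39,(((strain_90,(strain_33,strain_22)),((strain_12,strain_72),strain_48)),((strain_6,strain_3,strain_51),strain_56))),((strain_58,strain_65),(strain_54,strain_37))).
That clade contains 15 terminal taxa: strain_12, strain_22, strain_3, strain_33, strain_37, strain_39, strain_48, strain_51, strain_54, strain_56, strain_58, strain_6, strain_65, strain_72, strain_90.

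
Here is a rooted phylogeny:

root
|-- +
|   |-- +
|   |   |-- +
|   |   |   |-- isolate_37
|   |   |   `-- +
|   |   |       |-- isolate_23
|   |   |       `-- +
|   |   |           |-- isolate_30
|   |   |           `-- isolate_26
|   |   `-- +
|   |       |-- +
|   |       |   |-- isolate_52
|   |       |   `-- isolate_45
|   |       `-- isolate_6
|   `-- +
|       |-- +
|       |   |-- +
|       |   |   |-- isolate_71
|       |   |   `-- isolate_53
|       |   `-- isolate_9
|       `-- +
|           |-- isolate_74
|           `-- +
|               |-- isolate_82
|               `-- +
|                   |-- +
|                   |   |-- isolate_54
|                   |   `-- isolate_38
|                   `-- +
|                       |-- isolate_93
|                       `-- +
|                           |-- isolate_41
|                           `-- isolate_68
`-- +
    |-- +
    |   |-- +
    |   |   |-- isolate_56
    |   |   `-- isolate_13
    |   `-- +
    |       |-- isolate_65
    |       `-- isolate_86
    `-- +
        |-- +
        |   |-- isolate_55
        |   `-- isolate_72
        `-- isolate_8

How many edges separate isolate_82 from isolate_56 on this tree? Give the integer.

The MRCA of isolate_82 and isolate_56 is the root of the tree.
From isolate_82 up to that node: 5 branches. From isolate_56 up to the same node: 4 branches. Total: 5 + 4 = 9.

9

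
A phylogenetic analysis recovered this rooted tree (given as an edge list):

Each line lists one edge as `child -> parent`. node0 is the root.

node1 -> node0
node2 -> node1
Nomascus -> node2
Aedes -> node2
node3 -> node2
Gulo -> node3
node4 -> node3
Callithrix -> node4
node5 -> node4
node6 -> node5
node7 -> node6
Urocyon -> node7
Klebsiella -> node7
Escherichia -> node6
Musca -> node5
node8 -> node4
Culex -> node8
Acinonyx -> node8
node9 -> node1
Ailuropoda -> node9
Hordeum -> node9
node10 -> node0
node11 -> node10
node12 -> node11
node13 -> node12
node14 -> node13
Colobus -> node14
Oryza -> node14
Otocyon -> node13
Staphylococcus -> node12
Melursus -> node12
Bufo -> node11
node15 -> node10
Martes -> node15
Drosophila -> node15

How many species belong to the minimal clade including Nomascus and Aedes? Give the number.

The MRCA of Nomascus and Aedes is the node subtending (Nomascus,Aedes,(Gulo,(Callithrix,(((Urocyon,Klebsiella),Escherichia),Musca),(Culex,Acinonyx)))).
That clade contains 10 terminal taxa: Acinonyx, Aedes, Callithrix, Culex, Escherichia, Gulo, Klebsiella, Musca, Nomascus, Urocyon.

10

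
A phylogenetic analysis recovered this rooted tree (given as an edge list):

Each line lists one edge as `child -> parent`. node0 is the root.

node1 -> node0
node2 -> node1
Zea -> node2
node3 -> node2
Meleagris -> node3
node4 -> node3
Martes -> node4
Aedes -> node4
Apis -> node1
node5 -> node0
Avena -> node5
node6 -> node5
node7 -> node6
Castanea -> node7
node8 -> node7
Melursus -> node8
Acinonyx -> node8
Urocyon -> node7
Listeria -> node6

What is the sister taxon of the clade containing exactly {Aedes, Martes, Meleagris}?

The clade containing exactly {Aedes, Martes, Meleagris} attaches to the tree at the node subtending (Zea,(Meleagris,(Martes,Aedes))).
The other lineage descending from that same node — the sister group — is the single tip Zea.

Zea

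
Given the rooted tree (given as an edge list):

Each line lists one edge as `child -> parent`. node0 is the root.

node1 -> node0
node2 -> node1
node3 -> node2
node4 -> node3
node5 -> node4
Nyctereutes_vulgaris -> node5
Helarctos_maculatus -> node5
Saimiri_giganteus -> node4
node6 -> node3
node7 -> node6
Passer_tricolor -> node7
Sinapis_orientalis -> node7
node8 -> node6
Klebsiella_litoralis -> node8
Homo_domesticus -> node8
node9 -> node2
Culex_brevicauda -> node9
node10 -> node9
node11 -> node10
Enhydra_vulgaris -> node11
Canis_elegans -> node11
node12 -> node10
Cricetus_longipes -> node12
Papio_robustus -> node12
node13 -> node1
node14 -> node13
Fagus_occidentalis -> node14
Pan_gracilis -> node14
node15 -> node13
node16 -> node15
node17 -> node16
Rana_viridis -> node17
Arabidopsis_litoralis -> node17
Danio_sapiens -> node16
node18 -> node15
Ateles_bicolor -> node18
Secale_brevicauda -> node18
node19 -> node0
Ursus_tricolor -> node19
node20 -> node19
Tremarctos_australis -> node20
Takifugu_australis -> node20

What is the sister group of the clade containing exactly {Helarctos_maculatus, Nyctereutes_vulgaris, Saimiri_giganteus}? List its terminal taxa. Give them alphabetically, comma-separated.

Homo_domesticus, Klebsiella_litoralis, Passer_tricolor, Sinapis_orientalis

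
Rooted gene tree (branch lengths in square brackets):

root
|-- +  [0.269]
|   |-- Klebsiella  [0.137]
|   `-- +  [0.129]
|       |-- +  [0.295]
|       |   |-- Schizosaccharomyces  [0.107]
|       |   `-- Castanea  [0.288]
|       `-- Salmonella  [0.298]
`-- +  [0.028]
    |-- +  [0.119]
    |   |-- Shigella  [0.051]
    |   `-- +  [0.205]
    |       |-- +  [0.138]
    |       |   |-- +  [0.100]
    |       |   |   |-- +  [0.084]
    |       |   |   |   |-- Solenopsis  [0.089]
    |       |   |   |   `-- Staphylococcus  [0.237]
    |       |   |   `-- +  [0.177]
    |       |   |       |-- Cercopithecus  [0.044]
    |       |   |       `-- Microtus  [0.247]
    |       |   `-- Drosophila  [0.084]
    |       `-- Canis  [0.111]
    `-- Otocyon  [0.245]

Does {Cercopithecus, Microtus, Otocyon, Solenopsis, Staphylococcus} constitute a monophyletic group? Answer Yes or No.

No

The MRCA of the listed taxa subtends ((Shigella,((((Solenopsis,Staphylococcus),(Cercopithecus,Microtus)),Drosophila),Canis)),Otocyon).
That clade also contains Canis, Drosophila, Shigella, which are not in the proposed group, so the group is not monophyletic.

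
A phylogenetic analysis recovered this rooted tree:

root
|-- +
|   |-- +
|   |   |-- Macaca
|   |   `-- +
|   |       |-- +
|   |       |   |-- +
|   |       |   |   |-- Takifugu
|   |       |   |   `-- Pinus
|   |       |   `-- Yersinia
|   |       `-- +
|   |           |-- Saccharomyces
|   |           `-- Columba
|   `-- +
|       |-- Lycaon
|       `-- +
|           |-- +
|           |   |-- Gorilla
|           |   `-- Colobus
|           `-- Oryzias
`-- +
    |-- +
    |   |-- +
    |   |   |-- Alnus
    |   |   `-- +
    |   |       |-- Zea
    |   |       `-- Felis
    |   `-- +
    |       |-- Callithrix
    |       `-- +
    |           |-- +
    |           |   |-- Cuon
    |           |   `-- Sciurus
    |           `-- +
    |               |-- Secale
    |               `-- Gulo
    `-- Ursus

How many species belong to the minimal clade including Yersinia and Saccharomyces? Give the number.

5

The MRCA of Yersinia and Saccharomyces is the node subtending (((Takifugu,Pinus),Yersinia),(Saccharomyces,Columba)).
That clade contains 5 terminal taxa: Columba, Pinus, Saccharomyces, Takifugu, Yersinia.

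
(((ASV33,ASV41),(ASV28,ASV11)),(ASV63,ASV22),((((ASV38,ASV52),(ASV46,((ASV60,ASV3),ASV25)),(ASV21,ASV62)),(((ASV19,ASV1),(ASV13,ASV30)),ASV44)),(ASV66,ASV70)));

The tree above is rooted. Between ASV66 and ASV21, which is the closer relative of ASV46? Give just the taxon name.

ASV21

The MRCA of ASV46 and ASV21 subtends ((ASV38,ASV52),(ASV46,((ASV60,ASV3),ASV25)),(ASV21,ASV62)) (8 taxa).
The MRCA of ASV46 and ASV66 subtends ((((ASV38,ASV52),(ASV46,((ASV60,ASV3),ASV25)),(ASV21,ASV62)),(((ASV19,ASV1),(ASV13,ASV30)),ASV44)),(ASV66,ASV70)) (15 taxa).
The first is nested inside the second, so ASV46 shares a more recent common ancestor with ASV21.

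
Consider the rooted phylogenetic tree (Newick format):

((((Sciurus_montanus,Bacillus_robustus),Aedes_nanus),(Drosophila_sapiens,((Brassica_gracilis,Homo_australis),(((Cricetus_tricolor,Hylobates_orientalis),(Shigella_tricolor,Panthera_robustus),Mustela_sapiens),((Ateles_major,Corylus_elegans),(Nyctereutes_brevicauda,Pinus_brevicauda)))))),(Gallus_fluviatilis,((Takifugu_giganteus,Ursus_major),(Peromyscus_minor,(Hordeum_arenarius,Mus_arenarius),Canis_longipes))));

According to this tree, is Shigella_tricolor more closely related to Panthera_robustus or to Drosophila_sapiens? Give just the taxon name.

The MRCA of Shigella_tricolor and Panthera_robustus subtends (Shigella_tricolor,Panthera_robustus) (2 taxa).
The MRCA of Shigella_tricolor and Drosophila_sapiens subtends (Drosophila_sapiens,((Brassica_gracilis,Homo_australis),(((Cricetus_tricolor,Hylobates_orientalis),(Shigella_tricolor,Panthera_robustus),Mustela_sapiens),((Ateles_major,Corylus_elegans),(Nyctereutes_brevicauda,Pinus_brevicauda))))) (12 taxa).
The first is nested inside the second, so Shigella_tricolor shares a more recent common ancestor with Panthera_robustus.

Panthera_robustus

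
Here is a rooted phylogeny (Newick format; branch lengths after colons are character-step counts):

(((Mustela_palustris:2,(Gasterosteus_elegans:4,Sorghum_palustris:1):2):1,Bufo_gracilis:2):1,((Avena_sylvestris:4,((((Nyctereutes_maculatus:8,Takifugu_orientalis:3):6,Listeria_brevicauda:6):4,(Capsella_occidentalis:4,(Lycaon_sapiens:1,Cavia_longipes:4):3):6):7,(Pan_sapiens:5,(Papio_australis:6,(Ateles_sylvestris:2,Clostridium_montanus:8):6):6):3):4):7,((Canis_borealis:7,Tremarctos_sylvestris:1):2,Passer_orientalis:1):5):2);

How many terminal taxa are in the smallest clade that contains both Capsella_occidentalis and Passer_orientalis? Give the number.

14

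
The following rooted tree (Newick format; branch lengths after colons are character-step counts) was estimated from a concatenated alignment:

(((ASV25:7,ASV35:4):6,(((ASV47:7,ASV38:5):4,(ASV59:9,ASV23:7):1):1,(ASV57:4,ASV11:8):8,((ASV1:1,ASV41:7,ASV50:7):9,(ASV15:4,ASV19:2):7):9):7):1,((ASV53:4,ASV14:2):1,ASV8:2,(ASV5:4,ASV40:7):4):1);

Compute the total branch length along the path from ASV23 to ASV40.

The path runs ASV23 → … → MRCA → … → ASV40; the MRCA is the root of the tree.
Branch lengths along that path: 7 + 1 + 1 + 7 + 1 + 1 + 4 + 7 = 29.

29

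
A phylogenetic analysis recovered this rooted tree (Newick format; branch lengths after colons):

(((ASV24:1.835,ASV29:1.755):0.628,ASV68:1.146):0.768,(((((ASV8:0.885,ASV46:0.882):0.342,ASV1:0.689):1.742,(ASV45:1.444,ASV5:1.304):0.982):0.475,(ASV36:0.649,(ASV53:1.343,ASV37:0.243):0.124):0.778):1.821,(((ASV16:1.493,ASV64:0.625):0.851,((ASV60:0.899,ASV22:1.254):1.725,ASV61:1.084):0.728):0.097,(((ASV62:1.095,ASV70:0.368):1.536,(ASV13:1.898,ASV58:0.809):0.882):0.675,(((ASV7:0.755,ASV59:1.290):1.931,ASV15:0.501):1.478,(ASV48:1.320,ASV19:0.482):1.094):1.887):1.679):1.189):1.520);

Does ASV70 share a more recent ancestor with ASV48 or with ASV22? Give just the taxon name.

ASV48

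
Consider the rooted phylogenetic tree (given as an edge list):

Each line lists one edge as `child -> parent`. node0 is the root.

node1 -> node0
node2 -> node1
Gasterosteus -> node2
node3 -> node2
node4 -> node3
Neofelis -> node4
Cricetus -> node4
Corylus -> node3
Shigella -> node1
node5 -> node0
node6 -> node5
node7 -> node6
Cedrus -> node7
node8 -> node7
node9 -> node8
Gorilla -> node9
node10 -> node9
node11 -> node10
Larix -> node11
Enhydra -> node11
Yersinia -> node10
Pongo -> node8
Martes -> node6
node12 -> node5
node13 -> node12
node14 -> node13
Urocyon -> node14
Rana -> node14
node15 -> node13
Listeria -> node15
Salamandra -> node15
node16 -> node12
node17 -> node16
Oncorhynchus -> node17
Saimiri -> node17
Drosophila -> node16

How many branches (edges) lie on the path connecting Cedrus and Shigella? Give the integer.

6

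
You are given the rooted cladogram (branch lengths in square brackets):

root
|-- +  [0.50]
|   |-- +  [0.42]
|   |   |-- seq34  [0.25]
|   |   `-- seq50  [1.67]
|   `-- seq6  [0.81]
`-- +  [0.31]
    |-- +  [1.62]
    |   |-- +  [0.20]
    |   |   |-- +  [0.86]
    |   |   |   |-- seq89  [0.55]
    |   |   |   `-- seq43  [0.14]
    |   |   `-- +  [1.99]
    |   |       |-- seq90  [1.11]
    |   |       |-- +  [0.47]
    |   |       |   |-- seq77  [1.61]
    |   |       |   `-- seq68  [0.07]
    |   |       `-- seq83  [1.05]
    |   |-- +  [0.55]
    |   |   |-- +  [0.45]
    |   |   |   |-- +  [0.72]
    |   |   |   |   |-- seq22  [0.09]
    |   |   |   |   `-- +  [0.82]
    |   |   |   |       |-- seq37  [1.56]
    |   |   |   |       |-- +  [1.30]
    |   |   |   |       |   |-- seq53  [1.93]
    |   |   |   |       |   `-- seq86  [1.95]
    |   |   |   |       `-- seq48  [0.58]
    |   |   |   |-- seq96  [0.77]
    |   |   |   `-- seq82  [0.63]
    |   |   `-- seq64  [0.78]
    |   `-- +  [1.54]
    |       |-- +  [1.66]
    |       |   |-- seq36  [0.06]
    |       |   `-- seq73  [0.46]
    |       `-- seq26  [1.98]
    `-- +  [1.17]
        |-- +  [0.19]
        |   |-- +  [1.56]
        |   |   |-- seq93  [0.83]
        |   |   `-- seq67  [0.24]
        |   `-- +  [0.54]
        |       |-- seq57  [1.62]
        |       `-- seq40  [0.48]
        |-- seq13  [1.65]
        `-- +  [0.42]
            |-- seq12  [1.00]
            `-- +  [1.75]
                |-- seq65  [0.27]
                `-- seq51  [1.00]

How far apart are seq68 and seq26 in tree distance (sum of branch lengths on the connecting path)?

The path runs seq68 → … → MRCA → … → seq26; the MRCA is the node subtending (((seq89,seq43),(seq90,(seq77,seq68),seq83)),(((seq22,(seq37,(seq53,seq86),seq48)),seq96,seq82),seq64),((seq36,seq73),seq26)).
Branch lengths along that path: 0.07 + 0.47 + 1.99 + 0.20 + 1.54 + 1.98 = 6.25.

6.25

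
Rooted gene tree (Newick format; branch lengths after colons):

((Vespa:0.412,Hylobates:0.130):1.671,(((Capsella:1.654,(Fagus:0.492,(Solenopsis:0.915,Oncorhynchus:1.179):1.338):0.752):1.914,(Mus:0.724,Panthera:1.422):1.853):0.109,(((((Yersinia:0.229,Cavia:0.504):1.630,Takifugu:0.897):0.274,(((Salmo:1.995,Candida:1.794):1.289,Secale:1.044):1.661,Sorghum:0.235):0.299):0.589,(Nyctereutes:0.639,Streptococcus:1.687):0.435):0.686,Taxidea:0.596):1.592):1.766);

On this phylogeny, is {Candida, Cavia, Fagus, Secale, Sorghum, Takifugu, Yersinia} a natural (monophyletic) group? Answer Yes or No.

No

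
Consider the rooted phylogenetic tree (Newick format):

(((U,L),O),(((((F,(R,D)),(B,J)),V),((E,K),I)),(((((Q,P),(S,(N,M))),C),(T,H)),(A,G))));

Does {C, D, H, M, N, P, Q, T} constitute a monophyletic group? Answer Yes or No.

The MRCA of the listed taxa subtends (((((F,(R,D)),(B,J)),V),((E,K),I)),(((((Q,P),(S,(N,M))),C),(T,H)),(A,G))).
That clade also contains A, B, E, F, G, I, J, K, R, S, V, which are not in the proposed group, so the group is not monophyletic.

No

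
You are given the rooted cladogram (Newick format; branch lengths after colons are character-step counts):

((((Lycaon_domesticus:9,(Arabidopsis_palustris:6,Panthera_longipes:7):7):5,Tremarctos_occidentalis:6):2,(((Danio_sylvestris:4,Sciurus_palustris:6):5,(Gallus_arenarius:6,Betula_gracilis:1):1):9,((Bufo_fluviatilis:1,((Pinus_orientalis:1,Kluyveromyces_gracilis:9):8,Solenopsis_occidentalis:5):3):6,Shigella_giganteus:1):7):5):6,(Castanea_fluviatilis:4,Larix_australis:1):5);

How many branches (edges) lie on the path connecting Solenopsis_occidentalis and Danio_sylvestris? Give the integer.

7

The MRCA of Solenopsis_occidentalis and Danio_sylvestris is the node subtending (((Danio_sylvestris,Sciurus_palustris),(Gallus_arenarius,Betula_gracilis)),((Bufo_fluviatilis,((Pinus_orientalis,Kluyveromyces_gracilis),Solenopsis_occidentalis)),Shigella_giganteus)).
From Solenopsis_occidentalis up to that node: 4 branches. From Danio_sylvestris up to the same node: 3 branches. Total: 4 + 3 = 7.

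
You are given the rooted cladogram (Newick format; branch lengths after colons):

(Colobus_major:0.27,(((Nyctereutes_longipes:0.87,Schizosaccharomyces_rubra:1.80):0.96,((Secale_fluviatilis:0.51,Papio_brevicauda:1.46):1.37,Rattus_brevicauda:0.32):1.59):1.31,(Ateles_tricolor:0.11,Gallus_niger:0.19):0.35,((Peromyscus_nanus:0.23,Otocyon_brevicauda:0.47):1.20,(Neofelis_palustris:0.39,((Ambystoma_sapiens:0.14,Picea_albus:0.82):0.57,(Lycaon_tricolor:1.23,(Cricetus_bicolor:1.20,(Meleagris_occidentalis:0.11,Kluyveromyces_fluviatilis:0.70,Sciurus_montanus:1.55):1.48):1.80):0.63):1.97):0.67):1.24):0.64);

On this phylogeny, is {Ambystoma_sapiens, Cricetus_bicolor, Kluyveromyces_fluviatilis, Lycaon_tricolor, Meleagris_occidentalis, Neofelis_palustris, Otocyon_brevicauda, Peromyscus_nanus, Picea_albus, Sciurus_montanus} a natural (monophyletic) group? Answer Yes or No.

The most recent common ancestor of these taxa subtends ((Peromyscus_nanus,Otocyon_brevicauda),(Neofelis_palustris,((Ambystoma_sapiens,Picea_albus),(Lycaon_tricolor,(Cricetus_bicolor,(Meleagris_occidentalis,Kluyveromyces_fluviatilis,Sciurus_montanus)))))).
That clade has exactly 10 tips — every listed taxon and nothing else — so the group is monophyletic.

Yes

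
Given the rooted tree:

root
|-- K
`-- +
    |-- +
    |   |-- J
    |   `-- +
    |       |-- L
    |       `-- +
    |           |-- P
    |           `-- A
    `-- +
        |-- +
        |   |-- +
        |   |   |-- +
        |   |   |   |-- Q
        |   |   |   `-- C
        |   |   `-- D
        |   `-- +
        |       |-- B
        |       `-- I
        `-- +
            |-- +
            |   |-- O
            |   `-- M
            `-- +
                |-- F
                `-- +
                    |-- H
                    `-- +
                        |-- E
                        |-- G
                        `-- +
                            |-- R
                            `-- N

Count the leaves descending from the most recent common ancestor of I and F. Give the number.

13

The MRCA of I and F is the node subtending ((((Q,C),D),(B,I)),((O,M),(F,(H,(E,G,(R,N)))))).
That clade contains 13 terminal taxa: B, C, D, E, F, G, H, I, M, N, O, Q, R.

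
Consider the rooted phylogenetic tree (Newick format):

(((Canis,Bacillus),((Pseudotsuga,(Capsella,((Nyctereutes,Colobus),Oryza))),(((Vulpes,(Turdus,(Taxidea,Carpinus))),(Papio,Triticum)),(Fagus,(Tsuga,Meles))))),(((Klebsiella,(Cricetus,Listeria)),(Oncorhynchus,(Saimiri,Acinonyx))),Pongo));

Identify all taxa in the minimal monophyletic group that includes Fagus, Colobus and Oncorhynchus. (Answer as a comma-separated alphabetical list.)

Tracing Fagus: it sits inside (Fagus,(Tsuga,Meles)).
Tracing Colobus: it sits inside (Nyctereutes,Colobus).
Tracing Oncorhynchus: it sits inside (Oncorhynchus,(Saimiri,Acinonyx)).
The smallest clade enclosing all 3 is the whole tree (their MRCA is the root), so the answer is all 23 tips in alphabetical order.

Acinonyx, Bacillus, Canis, Capsella, Carpinus, Colobus, Cricetus, Fagus, Klebsiella, Listeria, Meles, Nyctereutes, Oncorhynchus, Oryza, Papio, Pongo, Pseudotsuga, Saimiri, Taxidea, Triticum, Tsuga, Turdus, Vulpes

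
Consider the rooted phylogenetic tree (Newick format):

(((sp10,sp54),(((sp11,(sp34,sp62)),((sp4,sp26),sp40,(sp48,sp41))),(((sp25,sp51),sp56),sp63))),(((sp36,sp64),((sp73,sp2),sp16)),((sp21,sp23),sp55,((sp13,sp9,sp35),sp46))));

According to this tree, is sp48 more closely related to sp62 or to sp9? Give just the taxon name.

The MRCA of sp48 and sp62 subtends ((sp11,(sp34,sp62)),((sp4,sp26),sp40,(sp48,sp41))) (8 taxa).
The MRCA of sp48 and sp9 is the root, subtending the entire tree (26 taxa).
The first is nested inside the second, so sp48 shares a more recent common ancestor with sp62.

sp62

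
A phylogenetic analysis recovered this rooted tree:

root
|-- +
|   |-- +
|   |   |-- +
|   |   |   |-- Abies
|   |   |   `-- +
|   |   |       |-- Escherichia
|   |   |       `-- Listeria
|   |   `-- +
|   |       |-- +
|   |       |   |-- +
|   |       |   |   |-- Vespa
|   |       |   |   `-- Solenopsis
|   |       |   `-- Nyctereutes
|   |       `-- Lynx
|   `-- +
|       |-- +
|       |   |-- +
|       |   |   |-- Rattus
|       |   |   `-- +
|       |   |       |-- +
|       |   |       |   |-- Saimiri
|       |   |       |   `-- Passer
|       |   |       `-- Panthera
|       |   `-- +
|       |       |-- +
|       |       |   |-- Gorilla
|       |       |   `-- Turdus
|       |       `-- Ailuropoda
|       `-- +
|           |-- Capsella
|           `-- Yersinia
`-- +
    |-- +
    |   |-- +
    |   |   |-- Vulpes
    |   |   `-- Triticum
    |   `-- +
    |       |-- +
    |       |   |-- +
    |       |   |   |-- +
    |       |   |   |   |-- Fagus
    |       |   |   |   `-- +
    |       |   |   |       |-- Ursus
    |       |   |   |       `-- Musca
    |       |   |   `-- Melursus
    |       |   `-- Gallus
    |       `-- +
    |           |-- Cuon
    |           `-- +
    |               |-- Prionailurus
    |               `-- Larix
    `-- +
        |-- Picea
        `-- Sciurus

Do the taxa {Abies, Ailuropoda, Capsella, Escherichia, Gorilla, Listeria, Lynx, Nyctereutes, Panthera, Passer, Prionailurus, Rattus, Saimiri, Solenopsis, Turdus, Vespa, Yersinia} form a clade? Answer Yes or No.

The MRCA of the listed taxa is the root, so the smallest clade containing them is the whole tree.
That clade also contains Cuon, Fagus, Gallus, Larix, Melursus, Musca, Picea, Sciurus, Triticum, Ursus, Vulpes, which are not in the proposed group, so the group is not monophyletic.

No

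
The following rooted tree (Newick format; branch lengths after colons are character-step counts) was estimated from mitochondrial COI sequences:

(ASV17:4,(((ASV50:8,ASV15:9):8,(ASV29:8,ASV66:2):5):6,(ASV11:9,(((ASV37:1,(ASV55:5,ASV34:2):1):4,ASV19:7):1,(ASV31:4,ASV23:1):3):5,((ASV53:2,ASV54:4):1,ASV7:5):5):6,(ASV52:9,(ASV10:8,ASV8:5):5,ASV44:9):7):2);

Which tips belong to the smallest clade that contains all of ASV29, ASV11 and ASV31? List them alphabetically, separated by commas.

ASV10, ASV11, ASV15, ASV19, ASV23, ASV29, ASV31, ASV34, ASV37, ASV44, ASV50, ASV52, ASV53, ASV54, ASV55, ASV66, ASV7, ASV8

Tracing ASV29: it sits inside (ASV29,ASV66).
Tracing ASV11: it sits inside (ASV11,(((ASV37,(ASV55,ASV34)),ASV19),(ASV31,ASV23)),((ASV53,ASV54),ASV7)).
Tracing ASV31: it sits inside (ASV31,ASV23).
The smallest clade enclosing all 3 is (((ASV50,ASV15),(ASV29,ASV66)),(ASV11,(((ASV37,(ASV55,ASV34)),ASV19),(ASV31,ASV23)),((ASV53,ASV54),ASV7)),(ASV52,(ASV10,ASV8),ASV44)); the answer is its 18 terminal taxa in alphabetical order.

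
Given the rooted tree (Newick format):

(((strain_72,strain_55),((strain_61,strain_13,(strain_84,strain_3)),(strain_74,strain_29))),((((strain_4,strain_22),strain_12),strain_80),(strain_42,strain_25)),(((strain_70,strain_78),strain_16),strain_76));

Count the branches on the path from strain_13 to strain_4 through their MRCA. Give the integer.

9

The MRCA of strain_13 and strain_4 is the root of the tree.
From strain_13 up to that node: 4 branches. From strain_4 up to the same node: 5 branches. Total: 4 + 5 = 9.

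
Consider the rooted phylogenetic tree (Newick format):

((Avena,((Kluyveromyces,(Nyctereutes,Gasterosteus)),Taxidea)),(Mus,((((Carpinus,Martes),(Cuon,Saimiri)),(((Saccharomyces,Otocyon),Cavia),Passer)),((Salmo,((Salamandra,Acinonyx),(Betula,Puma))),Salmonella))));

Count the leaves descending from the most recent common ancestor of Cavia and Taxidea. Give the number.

The MRCA of Cavia and Taxidea is the root, so the clade is the entire tree.
That clade contains 20 terminal taxa: Acinonyx, Avena, Betula, Carpinus, Cavia, Cuon, Gasterosteus, Kluyveromyces, Martes, Mus, Nyctereutes, Otocyon, Passer, Puma, Saccharomyces, Saimiri, Salamandra, Salmo, Salmonella, Taxidea.

20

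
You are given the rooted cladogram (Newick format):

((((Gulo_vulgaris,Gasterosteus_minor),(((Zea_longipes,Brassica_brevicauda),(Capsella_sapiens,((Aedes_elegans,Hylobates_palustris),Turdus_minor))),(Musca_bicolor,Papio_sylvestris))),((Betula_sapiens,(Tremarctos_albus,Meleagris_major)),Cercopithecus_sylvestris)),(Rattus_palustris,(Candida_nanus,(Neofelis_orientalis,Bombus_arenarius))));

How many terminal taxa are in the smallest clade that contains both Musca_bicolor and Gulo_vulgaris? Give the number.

The MRCA of Musca_bicolor and Gulo_vulgaris is the node subtending ((Gulo_vulgaris,Gasterosteus_minor),(((Zea_longipes,Brassica_brevicauda),(Capsella_sapiens,((Aedes_elegans,Hylobates_palustris),Turdus_minor))),(Musca_bicolor,Papio_sylvestris))).
That clade contains 10 terminal taxa: Aedes_elegans, Brassica_brevicauda, Capsella_sapiens, Gasterosteus_minor, Gulo_vulgaris, Hylobates_palustris, Musca_bicolor, Papio_sylvestris, Turdus_minor, Zea_longipes.

10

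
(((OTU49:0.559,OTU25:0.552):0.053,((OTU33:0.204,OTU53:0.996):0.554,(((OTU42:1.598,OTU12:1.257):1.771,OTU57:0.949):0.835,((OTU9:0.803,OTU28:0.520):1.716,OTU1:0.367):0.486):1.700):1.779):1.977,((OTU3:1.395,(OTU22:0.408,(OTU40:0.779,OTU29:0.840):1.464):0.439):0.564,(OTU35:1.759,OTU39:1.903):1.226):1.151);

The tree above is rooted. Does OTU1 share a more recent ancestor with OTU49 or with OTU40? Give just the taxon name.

The MRCA of OTU1 and OTU49 subtends ((OTU49,OTU25),((OTU33,OTU53),(((OTU42,OTU12),OTU57),((OTU9,OTU28),OTU1)))) (10 taxa).
The MRCA of OTU1 and OTU40 is the root, subtending the entire tree (16 taxa).
The first is nested inside the second, so OTU1 shares a more recent common ancestor with OTU49.

OTU49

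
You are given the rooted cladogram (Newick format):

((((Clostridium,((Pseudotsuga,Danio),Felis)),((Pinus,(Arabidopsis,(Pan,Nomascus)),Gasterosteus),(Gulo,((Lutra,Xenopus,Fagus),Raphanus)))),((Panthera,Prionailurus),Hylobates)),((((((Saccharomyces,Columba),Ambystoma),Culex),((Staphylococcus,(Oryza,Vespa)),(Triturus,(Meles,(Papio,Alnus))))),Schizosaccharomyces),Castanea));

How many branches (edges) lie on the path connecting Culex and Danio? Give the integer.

The MRCA of Culex and Danio is the root of the tree.
From Culex up to that node: 5 branches. From Danio up to the same node: 6 branches. Total: 5 + 6 = 11.

11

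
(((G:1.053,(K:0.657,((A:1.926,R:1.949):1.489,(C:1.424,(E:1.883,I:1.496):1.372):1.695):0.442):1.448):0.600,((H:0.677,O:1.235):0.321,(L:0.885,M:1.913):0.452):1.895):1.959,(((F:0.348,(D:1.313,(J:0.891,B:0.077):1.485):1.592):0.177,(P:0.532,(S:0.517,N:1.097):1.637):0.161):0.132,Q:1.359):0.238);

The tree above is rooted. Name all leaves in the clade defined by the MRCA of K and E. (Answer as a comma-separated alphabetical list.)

Tracing K: it sits inside (K,((A,R),(C,(E,I)))).
Tracing E: it sits inside (E,I).
The smallest clade enclosing both is (K,((A,R),(C,(E,I)))); the answer is its 6 terminal taxa in alphabetical order.

A, C, E, I, K, R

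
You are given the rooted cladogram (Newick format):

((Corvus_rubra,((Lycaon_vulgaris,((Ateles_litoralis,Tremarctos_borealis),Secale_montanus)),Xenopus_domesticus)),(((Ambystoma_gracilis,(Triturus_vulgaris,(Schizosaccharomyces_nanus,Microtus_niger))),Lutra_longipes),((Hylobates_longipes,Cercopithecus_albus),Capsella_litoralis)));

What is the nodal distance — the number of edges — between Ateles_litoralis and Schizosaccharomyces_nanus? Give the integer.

The MRCA of Ateles_litoralis and Schizosaccharomyces_nanus is the root of the tree.
From Ateles_litoralis up to that node: 6 branches. From Schizosaccharomyces_nanus up to the same node: 6 branches. Total: 6 + 6 = 12.

12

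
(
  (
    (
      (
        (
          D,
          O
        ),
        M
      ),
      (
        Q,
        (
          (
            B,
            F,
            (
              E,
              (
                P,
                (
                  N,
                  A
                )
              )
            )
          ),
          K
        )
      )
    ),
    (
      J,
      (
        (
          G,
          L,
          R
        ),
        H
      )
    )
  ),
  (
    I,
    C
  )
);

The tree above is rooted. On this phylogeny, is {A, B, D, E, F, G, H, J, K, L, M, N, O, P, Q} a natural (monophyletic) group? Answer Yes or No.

No

The MRCA of the listed taxa subtends ((((D,O),M),(Q,((B,F,(E,(P,(N,A)))),K))),(J,((G,L,R),H))).
That clade also contains R, which is not in the proposed group, so the group is not monophyletic.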